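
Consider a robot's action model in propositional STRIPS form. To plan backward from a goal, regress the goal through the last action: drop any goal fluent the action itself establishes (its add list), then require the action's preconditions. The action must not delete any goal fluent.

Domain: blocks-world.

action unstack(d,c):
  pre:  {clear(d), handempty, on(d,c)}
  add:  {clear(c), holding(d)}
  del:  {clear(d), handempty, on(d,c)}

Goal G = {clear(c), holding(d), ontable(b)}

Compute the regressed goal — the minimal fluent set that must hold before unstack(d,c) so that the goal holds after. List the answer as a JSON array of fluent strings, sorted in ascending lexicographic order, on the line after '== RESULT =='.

Regress:
  G ∩ del = {}  (empty — regression defined)
  G \ add = {clear(c), holding(d), ontable(b)} \ {clear(c), holding(d)} = {ontable(b)}
  ∪ pre   = {ontable(b)} ∪ {clear(d), handempty, on(d,c)}
          = {clear(d), handempty, on(d,c), ontable(b)}

== RESULT ==
["clear(d)", "handempty", "on(d,c)", "ontable(b)"]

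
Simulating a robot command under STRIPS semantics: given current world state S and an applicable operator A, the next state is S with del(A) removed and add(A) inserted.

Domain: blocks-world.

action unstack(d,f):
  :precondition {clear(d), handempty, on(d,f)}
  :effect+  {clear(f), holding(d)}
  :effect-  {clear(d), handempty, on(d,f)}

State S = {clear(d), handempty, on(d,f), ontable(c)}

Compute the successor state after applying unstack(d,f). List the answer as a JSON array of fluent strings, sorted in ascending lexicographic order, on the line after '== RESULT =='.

Progress:
  pre ⊆ S: {clear(d), handempty, on(d,f)} ⊆ S  — applicable
  S \ del = {ontable(c)}
  ∪ add   = {clear(f), holding(d), ontable(c)}

== RESULT ==
["clear(f)", "holding(d)", "ontable(c)"]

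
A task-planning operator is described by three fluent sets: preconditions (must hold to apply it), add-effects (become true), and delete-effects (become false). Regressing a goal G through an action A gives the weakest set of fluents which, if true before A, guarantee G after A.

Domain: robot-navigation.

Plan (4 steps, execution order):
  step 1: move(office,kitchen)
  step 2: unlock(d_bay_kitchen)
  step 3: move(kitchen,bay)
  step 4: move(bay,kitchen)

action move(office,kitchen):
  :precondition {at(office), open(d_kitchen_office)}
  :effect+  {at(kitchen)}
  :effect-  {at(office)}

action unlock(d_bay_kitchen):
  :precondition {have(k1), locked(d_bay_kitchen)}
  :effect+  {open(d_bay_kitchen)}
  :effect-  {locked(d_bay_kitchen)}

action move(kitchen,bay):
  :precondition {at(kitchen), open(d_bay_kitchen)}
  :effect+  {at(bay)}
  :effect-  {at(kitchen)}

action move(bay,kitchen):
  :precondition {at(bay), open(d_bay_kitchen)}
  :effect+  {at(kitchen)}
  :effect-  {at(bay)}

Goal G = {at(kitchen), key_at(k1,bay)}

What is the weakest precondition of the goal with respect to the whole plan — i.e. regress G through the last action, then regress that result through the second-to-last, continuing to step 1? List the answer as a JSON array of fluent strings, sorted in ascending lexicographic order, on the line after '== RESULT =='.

Regress step by step:
  through step 4 (move(bay,kitchen)): drop {at(kitchen)}, keep {key_at(k1,bay)}, require {at(bay), open(d_bay_kitchen)}
    → {at(bay), key_at(k1,bay), open(d_bay_kitchen)}
  through step 3 (move(kitchen,bay)): drop {at(bay)}, keep {key_at(k1,bay), open(d_bay_kitchen)}, require {at(kitchen), open(d_bay_kitchen)}
    → {at(kitchen), key_at(k1,bay), open(d_bay_kitchen)}
  through step 2 (unlock(d_bay_kitchen)): drop {open(d_bay_kitchen)}, keep {at(kitchen), key_at(k1,bay)}, require {have(k1), locked(d_bay_kitchen)}
    → {at(kitchen), have(k1), key_at(k1,bay), locked(d_bay_kitchen)}
  through step 1 (move(office,kitchen)): drop {at(kitchen)}, keep {have(k1), key_at(k1,bay), locked(d_bay_kitchen)}, require {at(office), open(d_kitchen_office)}
    → {at(office), have(k1), key_at(k1,bay), locked(d_bay_kitchen), open(d_kitchen_office)}

== RESULT ==
["at(office)", "have(k1)", "key_at(k1,bay)", "locked(d_bay_kitchen)", "open(d_kitchen_office)"]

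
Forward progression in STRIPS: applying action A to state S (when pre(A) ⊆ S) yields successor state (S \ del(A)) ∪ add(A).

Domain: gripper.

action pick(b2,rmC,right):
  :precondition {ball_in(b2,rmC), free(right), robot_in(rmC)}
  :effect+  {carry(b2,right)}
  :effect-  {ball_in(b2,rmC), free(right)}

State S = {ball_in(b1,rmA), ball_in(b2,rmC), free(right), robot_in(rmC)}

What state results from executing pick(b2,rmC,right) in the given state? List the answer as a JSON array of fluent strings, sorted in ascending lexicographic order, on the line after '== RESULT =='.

Compute (S \ del) ∪ add:
  pre ⊆ S: {ball_in(b2,rmC), free(right), robot_in(rmC)} ⊆ S  — applicable
  S \ del = {ball_in(b1,rmA), robot_in(rmC)}
  ∪ add   = {ball_in(b1,rmA), carry(b2,right), robot_in(rmC)}

== RESULT ==
["ball_in(b1,rmA)", "carry(b2,right)", "robot_in(rmC)"]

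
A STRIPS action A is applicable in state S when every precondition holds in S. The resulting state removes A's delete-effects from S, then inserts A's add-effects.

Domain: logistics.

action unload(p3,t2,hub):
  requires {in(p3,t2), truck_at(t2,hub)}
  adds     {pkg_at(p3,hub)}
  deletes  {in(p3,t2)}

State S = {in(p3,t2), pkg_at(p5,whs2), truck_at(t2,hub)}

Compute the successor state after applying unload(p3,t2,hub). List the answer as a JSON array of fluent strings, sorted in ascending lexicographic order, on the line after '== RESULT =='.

Compute (S \ del) ∪ add:
  pre ⊆ S: {in(p3,t2), truck_at(t2,hub)} ⊆ S  — applicable
  S \ del = {pkg_at(p5,whs2), truck_at(t2,hub)}
  ∪ add   = {pkg_at(p3,hub), pkg_at(p5,whs2), truck_at(t2,hub)}

== RESULT ==
["pkg_at(p3,hub)", "pkg_at(p5,whs2)", "truck_at(t2,hub)"]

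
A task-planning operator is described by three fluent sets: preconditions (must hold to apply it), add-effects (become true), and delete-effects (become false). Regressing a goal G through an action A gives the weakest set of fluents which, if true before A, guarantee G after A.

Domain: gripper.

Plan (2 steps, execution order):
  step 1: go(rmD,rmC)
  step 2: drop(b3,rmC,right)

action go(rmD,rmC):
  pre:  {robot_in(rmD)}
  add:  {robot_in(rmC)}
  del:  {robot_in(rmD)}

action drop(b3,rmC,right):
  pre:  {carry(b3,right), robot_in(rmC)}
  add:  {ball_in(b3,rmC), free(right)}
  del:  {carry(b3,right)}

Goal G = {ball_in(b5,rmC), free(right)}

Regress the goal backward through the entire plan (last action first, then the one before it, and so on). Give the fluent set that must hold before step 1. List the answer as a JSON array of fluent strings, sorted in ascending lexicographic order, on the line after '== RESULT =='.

Regress step by step:
  through step 2 (drop(b3,rmC,right)): drop {free(right)}, keep {ball_in(b5,rmC)}, require {carry(b3,right), robot_in(rmC)}
    → {ball_in(b5,rmC), carry(b3,right), robot_in(rmC)}
  through step 1 (go(rmD,rmC)): drop {robot_in(rmC)}, keep {ball_in(b5,rmC), carry(b3,right)}, require {robot_in(rmD)}
    → {ball_in(b5,rmC), carry(b3,right), robot_in(rmD)}

== RESULT ==
["ball_in(b5,rmC)", "carry(b3,right)", "robot_in(rmD)"]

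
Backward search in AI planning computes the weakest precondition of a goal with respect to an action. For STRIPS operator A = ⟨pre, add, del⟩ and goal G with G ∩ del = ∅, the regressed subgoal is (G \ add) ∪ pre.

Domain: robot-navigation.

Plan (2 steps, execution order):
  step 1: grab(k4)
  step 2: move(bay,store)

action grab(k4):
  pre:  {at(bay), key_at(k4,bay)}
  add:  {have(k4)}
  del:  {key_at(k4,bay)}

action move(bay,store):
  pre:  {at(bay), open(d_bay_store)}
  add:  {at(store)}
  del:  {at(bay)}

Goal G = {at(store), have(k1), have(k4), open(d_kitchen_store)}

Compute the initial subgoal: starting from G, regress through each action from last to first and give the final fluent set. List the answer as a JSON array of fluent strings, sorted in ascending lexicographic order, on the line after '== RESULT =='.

Work backward from the goal:
  through step 2 (move(bay,store)): drop {at(store)}, keep {have(k1), have(k4), open(d_kitchen_store)}, require {at(bay), open(d_bay_store)}
    → {at(bay), have(k1), have(k4), open(d_bay_store), open(d_kitchen_store)}
  through step 1 (grab(k4)): drop {have(k4)}, keep {at(bay), have(k1), open(d_bay_store), open(d_kitchen_store)}, require {at(bay), key_at(k4,bay)}
    → {at(bay), have(k1), key_at(k4,bay), open(d_bay_store), open(d_kitchen_store)}

== RESULT ==
["at(bay)", "have(k1)", "key_at(k4,bay)", "open(d_bay_store)", "open(d_kitchen_store)"]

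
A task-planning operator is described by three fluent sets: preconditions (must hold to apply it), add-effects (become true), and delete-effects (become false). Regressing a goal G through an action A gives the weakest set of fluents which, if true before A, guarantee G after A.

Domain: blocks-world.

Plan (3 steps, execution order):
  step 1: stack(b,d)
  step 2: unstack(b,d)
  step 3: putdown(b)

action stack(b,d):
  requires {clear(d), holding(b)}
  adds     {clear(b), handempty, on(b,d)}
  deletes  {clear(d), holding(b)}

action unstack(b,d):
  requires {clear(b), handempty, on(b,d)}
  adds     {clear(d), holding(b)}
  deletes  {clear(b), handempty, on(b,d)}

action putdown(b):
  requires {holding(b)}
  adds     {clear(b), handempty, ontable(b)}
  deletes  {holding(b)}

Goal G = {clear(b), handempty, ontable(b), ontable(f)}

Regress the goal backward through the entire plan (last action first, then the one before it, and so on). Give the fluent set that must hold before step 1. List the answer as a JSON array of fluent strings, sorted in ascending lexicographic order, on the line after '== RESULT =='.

Regress step by step:
  through step 3 (putdown(b)): drop {clear(b), handempty, ontable(b)}, keep {ontable(f)}, require {holding(b)}
    → {holding(b), ontable(f)}
  through step 2 (unstack(b,d)): drop {holding(b)}, keep {ontable(f)}, require {clear(b), handempty, on(b,d)}
    → {clear(b), handempty, on(b,d), ontable(f)}
  through step 1 (stack(b,d)): drop {clear(b), handempty, on(b,d)}, keep {ontable(f)}, require {clear(d), holding(b)}
    → {clear(d), holding(b), ontable(f)}

== RESULT ==
["clear(d)", "holding(b)", "ontable(f)"]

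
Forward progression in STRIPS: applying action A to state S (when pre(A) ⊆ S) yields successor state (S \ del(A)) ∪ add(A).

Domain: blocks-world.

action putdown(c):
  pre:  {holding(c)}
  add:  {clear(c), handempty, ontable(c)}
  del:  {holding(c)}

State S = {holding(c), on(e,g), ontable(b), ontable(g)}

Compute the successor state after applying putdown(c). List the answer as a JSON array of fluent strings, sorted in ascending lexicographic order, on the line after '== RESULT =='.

Compute (S \ del) ∪ add:
  pre ⊆ S: {holding(c)} ⊆ S  — applicable
  S \ del = {on(e,g), ontable(b), ontable(g)}
  ∪ add   = {clear(c), handempty, on(e,g), ontable(b), ontable(c), ontable(g)}

== RESULT ==
["clear(c)", "handempty", "on(e,g)", "ontable(b)", "ontable(c)", "ontable(g)"]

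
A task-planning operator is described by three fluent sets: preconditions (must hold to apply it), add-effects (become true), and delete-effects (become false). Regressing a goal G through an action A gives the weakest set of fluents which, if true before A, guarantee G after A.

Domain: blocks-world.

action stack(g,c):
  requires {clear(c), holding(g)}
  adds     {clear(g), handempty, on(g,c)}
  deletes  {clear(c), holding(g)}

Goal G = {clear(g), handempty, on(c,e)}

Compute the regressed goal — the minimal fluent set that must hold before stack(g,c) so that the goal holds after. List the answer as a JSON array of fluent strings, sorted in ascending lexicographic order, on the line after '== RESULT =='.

Regress:
  G ∩ del = {}  (empty — regression defined)
  G \ add = {clear(g), handempty, on(c,e)} \ {clear(g), handempty, on(g,c)} = {on(c,e)}
  ∪ pre   = {on(c,e)} ∪ {clear(c), holding(g)}
          = {clear(c), holding(g), on(c,e)}

== RESULT ==
["clear(c)", "holding(g)", "on(c,e)"]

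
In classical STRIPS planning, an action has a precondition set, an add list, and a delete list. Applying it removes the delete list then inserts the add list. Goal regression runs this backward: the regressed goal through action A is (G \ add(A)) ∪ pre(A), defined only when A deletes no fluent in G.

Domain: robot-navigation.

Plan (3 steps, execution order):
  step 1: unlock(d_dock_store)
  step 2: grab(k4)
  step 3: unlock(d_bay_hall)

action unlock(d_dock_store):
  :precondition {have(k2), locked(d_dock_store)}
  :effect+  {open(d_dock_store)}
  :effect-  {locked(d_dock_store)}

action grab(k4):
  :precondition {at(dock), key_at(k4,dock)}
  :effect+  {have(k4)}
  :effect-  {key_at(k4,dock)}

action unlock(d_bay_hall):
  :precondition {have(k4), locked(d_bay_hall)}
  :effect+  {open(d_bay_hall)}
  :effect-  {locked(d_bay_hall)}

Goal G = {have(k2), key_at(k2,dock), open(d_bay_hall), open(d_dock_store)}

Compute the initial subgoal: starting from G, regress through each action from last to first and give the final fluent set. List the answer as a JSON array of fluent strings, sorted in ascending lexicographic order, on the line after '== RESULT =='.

Regress step by step:
  through step 3 (unlock(d_bay_hall)): drop {open(d_bay_hall)}, keep {have(k2), key_at(k2,dock), open(d_dock_store)}, require {have(k4), locked(d_bay_hall)}
    → {have(k2), have(k4), key_at(k2,dock), locked(d_bay_hall), open(d_dock_store)}
  through step 2 (grab(k4)): drop {have(k4)}, keep {have(k2), key_at(k2,dock), locked(d_bay_hall), open(d_dock_store)}, require {at(dock), key_at(k4,dock)}
    → {at(dock), have(k2), key_at(k2,dock), key_at(k4,dock), locked(d_bay_hall), open(d_dock_store)}
  through step 1 (unlock(d_dock_store)): drop {open(d_dock_store)}, keep {at(dock), have(k2), key_at(k2,dock), key_at(k4,dock), locked(d_bay_hall)}, require {have(k2), locked(d_dock_store)}
    → {at(dock), have(k2), key_at(k2,dock), key_at(k4,dock), locked(d_bay_hall), locked(d_dock_store)}

== RESULT ==
["at(dock)", "have(k2)", "key_at(k2,dock)", "key_at(k4,dock)", "locked(d_bay_hall)", "locked(d_dock_store)"]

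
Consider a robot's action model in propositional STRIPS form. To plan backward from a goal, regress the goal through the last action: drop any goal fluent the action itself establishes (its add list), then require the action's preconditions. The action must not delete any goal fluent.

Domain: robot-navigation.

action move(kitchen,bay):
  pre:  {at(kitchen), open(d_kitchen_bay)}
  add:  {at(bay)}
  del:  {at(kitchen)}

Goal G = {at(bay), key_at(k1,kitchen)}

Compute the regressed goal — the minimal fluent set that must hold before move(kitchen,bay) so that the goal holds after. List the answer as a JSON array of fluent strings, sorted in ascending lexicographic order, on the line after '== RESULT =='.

Compute (G \ add) ∪ pre:
  G ∩ del = {}  (empty — regression defined)
  G \ add = {at(bay), key_at(k1,kitchen)} \ {at(bay)} = {key_at(k1,kitchen)}
  ∪ pre   = {key_at(k1,kitchen)} ∪ {at(kitchen), open(d_kitchen_bay)}
          = {at(kitchen), key_at(k1,kitchen), open(d_kitchen_bay)}

== RESULT ==
["at(kitchen)", "key_at(k1,kitchen)", "open(d_kitchen_bay)"]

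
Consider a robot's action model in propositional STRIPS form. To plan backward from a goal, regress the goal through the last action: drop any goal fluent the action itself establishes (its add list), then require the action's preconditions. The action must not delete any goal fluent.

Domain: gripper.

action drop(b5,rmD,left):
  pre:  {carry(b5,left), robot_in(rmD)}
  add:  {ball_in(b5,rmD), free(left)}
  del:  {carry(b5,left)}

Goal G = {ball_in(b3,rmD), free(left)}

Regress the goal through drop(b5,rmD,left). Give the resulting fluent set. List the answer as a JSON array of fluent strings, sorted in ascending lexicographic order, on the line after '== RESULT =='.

Regress:
  G ∩ del = {}  (empty — regression defined)
  G \ add = {ball_in(b3,rmD), free(left)} \ {ball_in(b5,rmD), free(left)} = {ball_in(b3,rmD)}
  ∪ pre   = {ball_in(b3,rmD)} ∪ {carry(b5,left), robot_in(rmD)}
          = {ball_in(b3,rmD), carry(b5,left), robot_in(rmD)}

== RESULT ==
["ball_in(b3,rmD)", "carry(b5,left)", "robot_in(rmD)"]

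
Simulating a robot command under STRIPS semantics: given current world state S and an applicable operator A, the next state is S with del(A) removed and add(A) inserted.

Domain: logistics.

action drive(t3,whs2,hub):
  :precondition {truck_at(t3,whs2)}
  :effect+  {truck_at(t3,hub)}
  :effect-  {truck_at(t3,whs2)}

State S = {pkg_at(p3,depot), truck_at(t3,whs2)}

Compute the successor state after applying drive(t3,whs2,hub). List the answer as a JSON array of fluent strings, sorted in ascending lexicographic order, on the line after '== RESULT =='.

Compute (S \ del) ∪ add:
  pre ⊆ S: {truck_at(t3,whs2)} ⊆ S  — applicable
  S \ del = {pkg_at(p3,depot)}
  ∪ add   = {pkg_at(p3,depot), truck_at(t3,hub)}

== RESULT ==
["pkg_at(p3,depot)", "truck_at(t3,hub)"]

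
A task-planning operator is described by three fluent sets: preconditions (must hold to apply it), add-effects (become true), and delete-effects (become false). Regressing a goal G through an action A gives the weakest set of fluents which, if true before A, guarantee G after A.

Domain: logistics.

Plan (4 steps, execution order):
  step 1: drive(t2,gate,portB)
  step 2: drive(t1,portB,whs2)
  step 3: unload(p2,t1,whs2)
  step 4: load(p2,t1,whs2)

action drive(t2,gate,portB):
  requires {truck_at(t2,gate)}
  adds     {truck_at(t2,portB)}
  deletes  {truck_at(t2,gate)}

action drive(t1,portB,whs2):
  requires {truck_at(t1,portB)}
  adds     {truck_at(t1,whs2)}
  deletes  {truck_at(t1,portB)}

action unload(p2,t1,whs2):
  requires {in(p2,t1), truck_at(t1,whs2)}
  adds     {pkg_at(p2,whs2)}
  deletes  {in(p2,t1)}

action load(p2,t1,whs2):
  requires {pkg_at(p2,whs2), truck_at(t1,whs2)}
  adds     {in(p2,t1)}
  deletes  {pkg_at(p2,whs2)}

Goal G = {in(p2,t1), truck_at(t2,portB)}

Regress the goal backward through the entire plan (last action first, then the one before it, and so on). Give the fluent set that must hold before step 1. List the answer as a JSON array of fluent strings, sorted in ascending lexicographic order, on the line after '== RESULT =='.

Work backward from the goal:
  through step 4 (load(p2,t1,whs2)): drop {in(p2,t1)}, keep {truck_at(t2,portB)}, require {pkg_at(p2,whs2), truck_at(t1,whs2)}
    → {pkg_at(p2,whs2), truck_at(t1,whs2), truck_at(t2,portB)}
  through step 3 (unload(p2,t1,whs2)): drop {pkg_at(p2,whs2)}, keep {truck_at(t1,whs2), truck_at(t2,portB)}, require {in(p2,t1), truck_at(t1,whs2)}
    → {in(p2,t1), truck_at(t1,whs2), truck_at(t2,portB)}
  through step 2 (drive(t1,portB,whs2)): drop {truck_at(t1,whs2)}, keep {in(p2,t1), truck_at(t2,portB)}, require {truck_at(t1,portB)}
    → {in(p2,t1), truck_at(t1,portB), truck_at(t2,portB)}
  through step 1 (drive(t2,gate,portB)): drop {truck_at(t2,portB)}, keep {in(p2,t1), truck_at(t1,portB)}, require {truck_at(t2,gate)}
    → {in(p2,t1), truck_at(t1,portB), truck_at(t2,gate)}

== RESULT ==
["in(p2,t1)", "truck_at(t1,portB)", "truck_at(t2,gate)"]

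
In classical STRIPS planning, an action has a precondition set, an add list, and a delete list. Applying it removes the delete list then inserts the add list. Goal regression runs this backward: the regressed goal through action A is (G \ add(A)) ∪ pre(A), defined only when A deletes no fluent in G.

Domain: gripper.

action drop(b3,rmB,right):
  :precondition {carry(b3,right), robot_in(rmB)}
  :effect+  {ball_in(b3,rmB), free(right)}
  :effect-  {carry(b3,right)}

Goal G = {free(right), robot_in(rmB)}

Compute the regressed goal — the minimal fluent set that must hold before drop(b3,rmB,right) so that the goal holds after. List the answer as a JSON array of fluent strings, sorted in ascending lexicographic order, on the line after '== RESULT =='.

Compute (G \ add) ∪ pre:
  G ∩ del = {}  (empty — regression defined)
  G \ add = {free(right), robot_in(rmB)} \ {ball_in(b3,rmB), free(right)} = {robot_in(rmB)}
  ∪ pre   = {robot_in(rmB)} ∪ {carry(b3,right), robot_in(rmB)}
          = {carry(b3,right), robot_in(rmB)}

== RESULT ==
["carry(b3,right)", "robot_in(rmB)"]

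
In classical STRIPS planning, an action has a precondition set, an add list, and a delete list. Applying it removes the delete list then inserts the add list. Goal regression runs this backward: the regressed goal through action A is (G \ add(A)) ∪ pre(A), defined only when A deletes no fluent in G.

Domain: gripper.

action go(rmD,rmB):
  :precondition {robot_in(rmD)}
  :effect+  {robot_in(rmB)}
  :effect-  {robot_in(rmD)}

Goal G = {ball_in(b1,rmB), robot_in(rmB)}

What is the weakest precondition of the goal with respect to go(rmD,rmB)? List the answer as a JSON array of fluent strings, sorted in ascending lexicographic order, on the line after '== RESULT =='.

Compute (G \ add) ∪ pre:
  G ∩ del = {}  (empty — regression defined)
  G \ add = {ball_in(b1,rmB), robot_in(rmB)} \ {robot_in(rmB)} = {ball_in(b1,rmB)}
  ∪ pre   = {ball_in(b1,rmB)} ∪ {robot_in(rmD)}
          = {ball_in(b1,rmB), robot_in(rmD)}

== RESULT ==
["ball_in(b1,rmB)", "robot_in(rmD)"]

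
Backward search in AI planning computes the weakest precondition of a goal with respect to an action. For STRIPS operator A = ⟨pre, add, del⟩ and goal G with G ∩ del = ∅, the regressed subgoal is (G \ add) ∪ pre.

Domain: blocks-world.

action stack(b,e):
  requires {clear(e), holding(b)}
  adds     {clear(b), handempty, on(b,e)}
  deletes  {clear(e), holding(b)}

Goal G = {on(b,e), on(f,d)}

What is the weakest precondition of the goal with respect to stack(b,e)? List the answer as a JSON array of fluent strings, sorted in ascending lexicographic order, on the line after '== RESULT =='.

Compute (G \ add) ∪ pre:
  G ∩ del = {}  (empty — regression defined)
  G \ add = {on(b,e), on(f,d)} \ {clear(b), handempty, on(b,e)} = {on(f,d)}
  ∪ pre   = {on(f,d)} ∪ {clear(e), holding(b)}
          = {clear(e), holding(b), on(f,d)}

== RESULT ==
["clear(e)", "holding(b)", "on(f,d)"]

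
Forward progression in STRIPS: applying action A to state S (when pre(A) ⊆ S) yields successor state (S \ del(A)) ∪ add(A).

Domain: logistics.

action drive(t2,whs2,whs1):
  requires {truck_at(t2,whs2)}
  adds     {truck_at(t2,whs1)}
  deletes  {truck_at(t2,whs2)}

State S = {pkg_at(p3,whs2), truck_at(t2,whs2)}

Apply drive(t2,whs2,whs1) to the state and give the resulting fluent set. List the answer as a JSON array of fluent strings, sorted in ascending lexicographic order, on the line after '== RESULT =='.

Compute (S \ del) ∪ add:
  pre ⊆ S: {truck_at(t2,whs2)} ⊆ S  — applicable
  S \ del = {pkg_at(p3,whs2)}
  ∪ add   = {pkg_at(p3,whs2), truck_at(t2,whs1)}

== RESULT ==
["pkg_at(p3,whs2)", "truck_at(t2,whs1)"]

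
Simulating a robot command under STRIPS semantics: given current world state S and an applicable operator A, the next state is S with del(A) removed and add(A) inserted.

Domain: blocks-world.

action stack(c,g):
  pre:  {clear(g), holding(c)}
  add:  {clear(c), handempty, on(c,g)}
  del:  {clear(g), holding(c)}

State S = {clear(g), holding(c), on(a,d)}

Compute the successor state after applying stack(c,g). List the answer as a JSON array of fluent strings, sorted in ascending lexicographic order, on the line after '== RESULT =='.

Progress:
  pre ⊆ S: {clear(g), holding(c)} ⊆ S  — applicable
  S \ del = {on(a,d)}
  ∪ add   = {clear(c), handempty, on(a,d), on(c,g)}

== RESULT ==
["clear(c)", "handempty", "on(a,d)", "on(c,g)"]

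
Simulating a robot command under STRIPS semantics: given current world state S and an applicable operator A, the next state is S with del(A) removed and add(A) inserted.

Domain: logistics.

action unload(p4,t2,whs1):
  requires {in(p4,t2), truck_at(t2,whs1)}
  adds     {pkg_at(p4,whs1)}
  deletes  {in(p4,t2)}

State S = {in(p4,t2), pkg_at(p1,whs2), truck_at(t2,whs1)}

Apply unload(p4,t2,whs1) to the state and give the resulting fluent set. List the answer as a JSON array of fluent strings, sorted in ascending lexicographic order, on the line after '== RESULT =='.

Compute (S \ del) ∪ add:
  pre ⊆ S: {in(p4,t2), truck_at(t2,whs1)} ⊆ S  — applicable
  S \ del = {pkg_at(p1,whs2), truck_at(t2,whs1)}
  ∪ add   = {pkg_at(p1,whs2), pkg_at(p4,whs1), truck_at(t2,whs1)}

== RESULT ==
["pkg_at(p1,whs2)", "pkg_at(p4,whs1)", "truck_at(t2,whs1)"]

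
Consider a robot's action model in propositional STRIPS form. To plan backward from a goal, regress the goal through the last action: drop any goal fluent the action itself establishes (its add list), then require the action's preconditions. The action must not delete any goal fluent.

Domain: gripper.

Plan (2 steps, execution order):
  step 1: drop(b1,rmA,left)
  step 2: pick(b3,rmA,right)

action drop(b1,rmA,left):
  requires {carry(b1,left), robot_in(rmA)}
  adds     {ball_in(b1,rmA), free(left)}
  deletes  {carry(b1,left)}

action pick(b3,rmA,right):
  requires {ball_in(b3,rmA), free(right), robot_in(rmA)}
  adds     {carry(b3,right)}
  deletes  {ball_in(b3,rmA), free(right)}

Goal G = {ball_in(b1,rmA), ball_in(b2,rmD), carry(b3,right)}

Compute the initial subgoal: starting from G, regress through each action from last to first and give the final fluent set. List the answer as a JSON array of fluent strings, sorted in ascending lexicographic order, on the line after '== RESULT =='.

Regress step by step:
  through step 2 (pick(b3,rmA,right)): drop {carry(b3,right)}, keep {ball_in(b1,rmA), ball_in(b2,rmD)}, require {ball_in(b3,rmA), free(right), robot_in(rmA)}
    → {ball_in(b1,rmA), ball_in(b2,rmD), ball_in(b3,rmA), free(right), robot_in(rmA)}
  through step 1 (drop(b1,rmA,left)): drop {ball_in(b1,rmA)}, keep {ball_in(b2,rmD), ball_in(b3,rmA), free(right), robot_in(rmA)}, require {carry(b1,left), robot_in(rmA)}
    → {ball_in(b2,rmD), ball_in(b3,rmA), carry(b1,left), free(right), robot_in(rmA)}

== RESULT ==
["ball_in(b2,rmD)", "ball_in(b3,rmA)", "carry(b1,left)", "free(right)", "robot_in(rmA)"]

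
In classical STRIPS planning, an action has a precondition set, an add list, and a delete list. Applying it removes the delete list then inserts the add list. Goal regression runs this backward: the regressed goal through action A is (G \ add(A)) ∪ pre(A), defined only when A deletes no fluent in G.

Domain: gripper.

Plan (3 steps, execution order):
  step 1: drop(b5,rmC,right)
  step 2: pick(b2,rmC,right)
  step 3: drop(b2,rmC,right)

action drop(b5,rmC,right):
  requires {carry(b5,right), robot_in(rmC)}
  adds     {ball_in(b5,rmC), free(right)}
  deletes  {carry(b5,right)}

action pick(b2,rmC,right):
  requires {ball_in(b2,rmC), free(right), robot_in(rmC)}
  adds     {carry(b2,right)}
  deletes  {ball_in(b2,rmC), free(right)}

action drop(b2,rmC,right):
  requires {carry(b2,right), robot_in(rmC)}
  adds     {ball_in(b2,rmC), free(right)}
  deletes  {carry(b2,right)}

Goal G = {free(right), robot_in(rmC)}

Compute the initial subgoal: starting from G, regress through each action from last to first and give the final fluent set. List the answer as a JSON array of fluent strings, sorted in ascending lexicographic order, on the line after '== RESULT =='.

Regress step by step:
  through step 3 (drop(b2,rmC,right)): drop {free(right)}, keep {robot_in(rmC)}, require {carry(b2,right), robot_in(rmC)}
    → {carry(b2,right), robot_in(rmC)}
  through step 2 (pick(b2,rmC,right)): drop {carry(b2,right)}, keep {robot_in(rmC)}, require {ball_in(b2,rmC), free(right), robot_in(rmC)}
    → {ball_in(b2,rmC), free(right), robot_in(rmC)}
  through step 1 (drop(b5,rmC,right)): drop {free(right)}, keep {ball_in(b2,rmC), robot_in(rmC)}, require {carry(b5,right), robot_in(rmC)}
    → {ball_in(b2,rmC), carry(b5,right), robot_in(rmC)}

== RESULT ==
["ball_in(b2,rmC)", "carry(b5,right)", "robot_in(rmC)"]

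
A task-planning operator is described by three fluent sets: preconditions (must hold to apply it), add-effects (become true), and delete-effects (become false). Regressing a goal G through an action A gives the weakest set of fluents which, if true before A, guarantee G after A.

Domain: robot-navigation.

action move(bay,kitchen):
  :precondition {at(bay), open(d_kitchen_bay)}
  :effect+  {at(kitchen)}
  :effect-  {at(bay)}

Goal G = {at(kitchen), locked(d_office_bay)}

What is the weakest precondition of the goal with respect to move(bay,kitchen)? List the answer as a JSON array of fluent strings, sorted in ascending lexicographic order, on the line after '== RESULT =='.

Compute (G \ add) ∪ pre:
  G ∩ del = {}  (empty — regression defined)
  G \ add = {at(kitchen), locked(d_office_bay)} \ {at(kitchen)} = {locked(d_office_bay)}
  ∪ pre   = {locked(d_office_bay)} ∪ {at(bay), open(d_kitchen_bay)}
          = {at(bay), locked(d_office_bay), open(d_kitchen_bay)}

== RESULT ==
["at(bay)", "locked(d_office_bay)", "open(d_kitchen_bay)"]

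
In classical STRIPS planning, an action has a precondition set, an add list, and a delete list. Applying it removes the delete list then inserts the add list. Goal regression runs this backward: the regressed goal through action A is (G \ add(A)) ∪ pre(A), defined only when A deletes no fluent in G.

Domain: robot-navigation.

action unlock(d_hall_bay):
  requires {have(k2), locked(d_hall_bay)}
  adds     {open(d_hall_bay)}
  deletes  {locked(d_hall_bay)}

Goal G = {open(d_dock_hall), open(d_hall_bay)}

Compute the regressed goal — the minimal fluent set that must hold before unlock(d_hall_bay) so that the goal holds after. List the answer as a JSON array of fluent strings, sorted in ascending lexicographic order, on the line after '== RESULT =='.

Regress:
  G ∩ del = {}  (empty — regression defined)
  G \ add = {open(d_dock_hall), open(d_hall_bay)} \ {open(d_hall_bay)} = {open(d_dock_hall)}
  ∪ pre   = {open(d_dock_hall)} ∪ {have(k2), locked(d_hall_bay)}
          = {have(k2), locked(d_hall_bay), open(d_dock_hall)}

== RESULT ==
["have(k2)", "locked(d_hall_bay)", "open(d_dock_hall)"]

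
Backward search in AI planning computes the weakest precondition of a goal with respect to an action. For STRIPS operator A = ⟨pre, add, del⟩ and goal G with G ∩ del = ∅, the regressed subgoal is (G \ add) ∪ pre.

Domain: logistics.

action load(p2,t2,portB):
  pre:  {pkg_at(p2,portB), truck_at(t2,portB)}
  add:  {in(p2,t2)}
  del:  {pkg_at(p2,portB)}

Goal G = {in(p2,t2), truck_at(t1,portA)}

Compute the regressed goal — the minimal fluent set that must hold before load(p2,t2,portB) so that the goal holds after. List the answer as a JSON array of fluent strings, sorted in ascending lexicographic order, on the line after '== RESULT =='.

Regress:
  G ∩ del = {}  (empty — regression defined)
  G \ add = {in(p2,t2), truck_at(t1,portA)} \ {in(p2,t2)} = {truck_at(t1,portA)}
  ∪ pre   = {truck_at(t1,portA)} ∪ {pkg_at(p2,portB), truck_at(t2,portB)}
          = {pkg_at(p2,portB), truck_at(t1,portA), truck_at(t2,portB)}

== RESULT ==
["pkg_at(p2,portB)", "truck_at(t1,portA)", "truck_at(t2,portB)"]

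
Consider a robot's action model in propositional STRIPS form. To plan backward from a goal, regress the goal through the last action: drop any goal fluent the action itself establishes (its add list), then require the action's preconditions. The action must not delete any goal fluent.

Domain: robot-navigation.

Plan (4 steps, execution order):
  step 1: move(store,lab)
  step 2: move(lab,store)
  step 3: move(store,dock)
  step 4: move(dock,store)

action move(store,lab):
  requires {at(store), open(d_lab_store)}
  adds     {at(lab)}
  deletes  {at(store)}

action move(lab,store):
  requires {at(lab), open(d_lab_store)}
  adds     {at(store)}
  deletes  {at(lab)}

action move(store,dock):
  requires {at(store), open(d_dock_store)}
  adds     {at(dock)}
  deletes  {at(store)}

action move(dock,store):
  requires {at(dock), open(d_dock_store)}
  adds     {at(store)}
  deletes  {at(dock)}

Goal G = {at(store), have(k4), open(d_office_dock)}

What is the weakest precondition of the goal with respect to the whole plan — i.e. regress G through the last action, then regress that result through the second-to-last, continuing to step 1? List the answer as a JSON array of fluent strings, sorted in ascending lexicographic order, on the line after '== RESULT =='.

Work backward from the goal:
  through step 4 (move(dock,store)): drop {at(store)}, keep {have(k4), open(d_office_dock)}, require {at(dock), open(d_dock_store)}
    → {at(dock), have(k4), open(d_dock_store), open(d_office_dock)}
  through step 3 (move(store,dock)): drop {at(dock)}, keep {have(k4), open(d_dock_store), open(d_office_dock)}, require {at(store), open(d_dock_store)}
    → {at(store), have(k4), open(d_dock_store), open(d_office_dock)}
  through step 2 (move(lab,store)): drop {at(store)}, keep {have(k4), open(d_dock_store), open(d_office_dock)}, require {at(lab), open(d_lab_store)}
    → {at(lab), have(k4), open(d_dock_store), open(d_lab_store), open(d_office_dock)}
  through step 1 (move(store,lab)): drop {at(lab)}, keep {have(k4), open(d_dock_store), open(d_lab_store), open(d_office_dock)}, require {at(store), open(d_lab_store)}
    → {at(store), have(k4), open(d_dock_store), open(d_lab_store), open(d_office_dock)}

== RESULT ==
["at(store)", "have(k4)", "open(d_dock_store)", "open(d_lab_store)", "open(d_office_dock)"]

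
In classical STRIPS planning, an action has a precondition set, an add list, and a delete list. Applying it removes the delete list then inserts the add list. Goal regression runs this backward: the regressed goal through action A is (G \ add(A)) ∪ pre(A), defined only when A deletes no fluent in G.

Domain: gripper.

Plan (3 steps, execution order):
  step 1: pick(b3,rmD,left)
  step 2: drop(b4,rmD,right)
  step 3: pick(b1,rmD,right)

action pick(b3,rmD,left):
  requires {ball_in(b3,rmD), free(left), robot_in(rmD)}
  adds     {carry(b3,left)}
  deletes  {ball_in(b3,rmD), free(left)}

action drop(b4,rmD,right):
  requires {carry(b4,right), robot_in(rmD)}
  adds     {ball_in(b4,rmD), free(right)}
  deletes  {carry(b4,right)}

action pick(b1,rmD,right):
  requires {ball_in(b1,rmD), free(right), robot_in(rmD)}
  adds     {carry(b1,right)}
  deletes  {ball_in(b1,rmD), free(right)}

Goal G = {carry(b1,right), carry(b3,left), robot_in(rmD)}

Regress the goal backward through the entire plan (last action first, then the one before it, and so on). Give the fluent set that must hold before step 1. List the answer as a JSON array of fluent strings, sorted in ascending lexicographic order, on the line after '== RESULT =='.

Work backward from the goal:
  through step 3 (pick(b1,rmD,right)): drop {carry(b1,right)}, keep {carry(b3,left), robot_in(rmD)}, require {ball_in(b1,rmD), free(right), robot_in(rmD)}
    → {ball_in(b1,rmD), carry(b3,left), free(right), robot_in(rmD)}
  through step 2 (drop(b4,rmD,right)): drop {free(right)}, keep {ball_in(b1,rmD), carry(b3,left), robot_in(rmD)}, require {carry(b4,right), robot_in(rmD)}
    → {ball_in(b1,rmD), carry(b3,left), carry(b4,right), robot_in(rmD)}
  through step 1 (pick(b3,rmD,left)): drop {carry(b3,left)}, keep {ball_in(b1,rmD), carry(b4,right), robot_in(rmD)}, require {ball_in(b3,rmD), free(left), robot_in(rmD)}
    → {ball_in(b1,rmD), ball_in(b3,rmD), carry(b4,right), free(left), robot_in(rmD)}

== RESULT ==
["ball_in(b1,rmD)", "ball_in(b3,rmD)", "carry(b4,right)", "free(left)", "robot_in(rmD)"]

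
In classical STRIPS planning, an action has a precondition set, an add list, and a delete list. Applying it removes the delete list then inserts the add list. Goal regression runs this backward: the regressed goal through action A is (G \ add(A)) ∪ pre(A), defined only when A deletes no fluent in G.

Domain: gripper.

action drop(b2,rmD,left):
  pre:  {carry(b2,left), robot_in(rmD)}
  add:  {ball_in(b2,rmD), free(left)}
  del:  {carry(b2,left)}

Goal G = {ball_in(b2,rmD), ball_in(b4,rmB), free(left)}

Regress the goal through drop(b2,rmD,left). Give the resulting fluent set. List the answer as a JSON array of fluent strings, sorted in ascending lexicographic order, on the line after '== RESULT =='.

Regress:
  G ∩ del = {}  (empty — regression defined)
  G \ add = {ball_in(b2,rmD), ball_in(b4,rmB), free(left)} \ {ball_in(b2,rmD), free(left)} = {ball_in(b4,rmB)}
  ∪ pre   = {ball_in(b4,rmB)} ∪ {carry(b2,left), robot_in(rmD)}
          = {ball_in(b4,rmB), carry(b2,left), robot_in(rmD)}

== RESULT ==
["ball_in(b4,rmB)", "carry(b2,left)", "robot_in(rmD)"]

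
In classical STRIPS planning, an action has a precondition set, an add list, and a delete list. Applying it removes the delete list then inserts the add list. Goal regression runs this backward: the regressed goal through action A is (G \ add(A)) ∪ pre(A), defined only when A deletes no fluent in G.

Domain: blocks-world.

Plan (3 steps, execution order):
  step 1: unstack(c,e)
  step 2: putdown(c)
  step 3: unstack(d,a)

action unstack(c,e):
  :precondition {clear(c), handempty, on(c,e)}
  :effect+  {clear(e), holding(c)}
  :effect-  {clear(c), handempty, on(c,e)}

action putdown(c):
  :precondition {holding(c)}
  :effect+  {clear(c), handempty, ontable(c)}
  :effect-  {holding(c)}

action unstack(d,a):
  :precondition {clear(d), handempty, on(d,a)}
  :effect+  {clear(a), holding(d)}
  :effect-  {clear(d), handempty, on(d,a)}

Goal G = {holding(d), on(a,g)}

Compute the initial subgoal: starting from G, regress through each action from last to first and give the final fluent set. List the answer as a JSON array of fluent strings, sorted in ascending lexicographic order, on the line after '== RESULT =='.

Work backward from the goal:
  through step 3 (unstack(d,a)): drop {holding(d)}, keep {on(a,g)}, require {clear(d), handempty, on(d,a)}
    → {clear(d), handempty, on(a,g), on(d,a)}
  through step 2 (putdown(c)): drop {handempty}, keep {clear(d), on(a,g), on(d,a)}, require {holding(c)}
    → {clear(d), holding(c), on(a,g), on(d,a)}
  through step 1 (unstack(c,e)): drop {holding(c)}, keep {clear(d), on(a,g), on(d,a)}, require {clear(c), handempty, on(c,e)}
    → {clear(c), clear(d), handempty, on(a,g), on(c,e), on(d,a)}

== RESULT ==
["clear(c)", "clear(d)", "handempty", "on(a,g)", "on(c,e)", "on(d,a)"]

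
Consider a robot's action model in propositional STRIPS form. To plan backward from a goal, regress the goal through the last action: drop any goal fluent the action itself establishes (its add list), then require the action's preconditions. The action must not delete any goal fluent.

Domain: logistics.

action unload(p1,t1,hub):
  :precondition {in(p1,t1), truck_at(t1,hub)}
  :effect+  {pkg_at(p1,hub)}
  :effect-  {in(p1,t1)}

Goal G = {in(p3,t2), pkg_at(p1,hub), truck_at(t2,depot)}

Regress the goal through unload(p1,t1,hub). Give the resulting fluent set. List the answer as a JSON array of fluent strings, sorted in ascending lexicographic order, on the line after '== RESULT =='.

Compute (G \ add) ∪ pre:
  G ∩ del = {}  (empty — regression defined)
  G \ add = {in(p3,t2), pkg_at(p1,hub), truck_at(t2,depot)} \ {pkg_at(p1,hub)} = {in(p3,t2), truck_at(t2,depot)}
  ∪ pre   = {in(p3,t2), truck_at(t2,depot)} ∪ {in(p1,t1), truck_at(t1,hub)}
          = {in(p1,t1), in(p3,t2), truck_at(t1,hub), truck_at(t2,depot)}

== RESULT ==
["in(p1,t1)", "in(p3,t2)", "truck_at(t1,hub)", "truck_at(t2,depot)"]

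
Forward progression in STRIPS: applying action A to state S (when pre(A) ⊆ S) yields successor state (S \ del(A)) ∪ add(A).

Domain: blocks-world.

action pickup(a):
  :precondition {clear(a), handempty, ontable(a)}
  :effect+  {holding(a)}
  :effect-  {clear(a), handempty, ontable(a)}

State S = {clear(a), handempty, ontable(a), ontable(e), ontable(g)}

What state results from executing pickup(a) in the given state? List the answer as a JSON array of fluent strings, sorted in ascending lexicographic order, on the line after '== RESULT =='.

Compute (S \ del) ∪ add:
  pre ⊆ S: {clear(a), handempty, ontable(a)} ⊆ S  — applicable
  S \ del = {ontable(e), ontable(g)}
  ∪ add   = {holding(a), ontable(e), ontable(g)}

== RESULT ==
["holding(a)", "ontable(e)", "ontable(g)"]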